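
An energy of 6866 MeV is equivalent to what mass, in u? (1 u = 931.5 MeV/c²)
m = E/c² = 7.371 u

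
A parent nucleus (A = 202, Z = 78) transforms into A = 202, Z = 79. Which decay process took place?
ΔA = 0, ΔZ = +1 ⇒ beta-minus decay (β⁻)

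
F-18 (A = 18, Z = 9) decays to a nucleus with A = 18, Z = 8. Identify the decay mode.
ΔA = 0, ΔZ = -1 ⇒ beta-plus decay (β⁺) or electron capture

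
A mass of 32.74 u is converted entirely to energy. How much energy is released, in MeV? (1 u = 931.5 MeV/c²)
E = mc² = 30500 MeV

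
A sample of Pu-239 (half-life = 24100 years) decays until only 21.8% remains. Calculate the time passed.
t = t½ × log₂(N₀/N) = 52960 years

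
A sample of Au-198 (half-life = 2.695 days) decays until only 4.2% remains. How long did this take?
t = t½ × log₂(N₀/N) = 12.33 days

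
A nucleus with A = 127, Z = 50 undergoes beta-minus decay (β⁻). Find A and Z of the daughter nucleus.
Daughter: A = 127, Z = 51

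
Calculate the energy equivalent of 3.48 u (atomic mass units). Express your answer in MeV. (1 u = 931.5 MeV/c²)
E = mc² = 3242 MeV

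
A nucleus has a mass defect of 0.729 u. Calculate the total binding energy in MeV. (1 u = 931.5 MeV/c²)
B.E. = Δm × 931.5 = 679.1 MeV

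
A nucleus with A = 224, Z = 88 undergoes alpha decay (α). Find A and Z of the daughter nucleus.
Daughter: A = 220, Z = 86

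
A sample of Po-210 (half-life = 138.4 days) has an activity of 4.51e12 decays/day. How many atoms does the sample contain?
N = A/λ = 9.005e14 atoms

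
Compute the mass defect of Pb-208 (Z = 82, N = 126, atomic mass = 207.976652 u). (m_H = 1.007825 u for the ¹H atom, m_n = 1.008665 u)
Δm = Z·m_H + N·m_n − M = 1.757 u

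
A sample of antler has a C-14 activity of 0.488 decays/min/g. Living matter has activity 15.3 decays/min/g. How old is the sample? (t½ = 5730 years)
Age = t½ × log₂(A₀/A) = 28480 years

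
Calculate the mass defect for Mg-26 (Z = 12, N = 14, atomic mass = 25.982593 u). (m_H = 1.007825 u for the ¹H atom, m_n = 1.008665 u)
Δm = Z·m_H + N·m_n − M = 0.2326 u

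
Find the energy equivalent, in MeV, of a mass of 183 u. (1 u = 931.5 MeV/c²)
E = mc² = 1.705e5 MeV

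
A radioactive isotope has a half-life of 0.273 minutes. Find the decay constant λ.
λ = ln(2)/t½ = 2.539 minute⁻¹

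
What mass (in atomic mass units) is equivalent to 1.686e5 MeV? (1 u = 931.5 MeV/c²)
m = E/c² = 181 u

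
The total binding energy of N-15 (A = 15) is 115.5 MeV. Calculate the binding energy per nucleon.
B.E./A = 115.5/15 = 7.7 MeV/nucleon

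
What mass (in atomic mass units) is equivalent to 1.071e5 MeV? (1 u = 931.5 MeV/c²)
m = E/c² = 115 u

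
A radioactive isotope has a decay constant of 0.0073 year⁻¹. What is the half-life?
t½ = ln(2)/λ = 94.95 years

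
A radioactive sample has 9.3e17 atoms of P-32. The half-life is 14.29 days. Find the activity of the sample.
A = λN = 4.511e16 decays/day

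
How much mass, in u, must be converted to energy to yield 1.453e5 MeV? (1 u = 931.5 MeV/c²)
m = E/c² = 156 u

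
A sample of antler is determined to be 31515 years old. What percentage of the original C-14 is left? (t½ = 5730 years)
N/N₀ = (1/2)^(t/t½) = 0.0221 = 2.21%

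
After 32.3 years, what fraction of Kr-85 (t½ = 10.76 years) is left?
N/N₀ = (1/2)^(t/t½) = 0.1248 = 12.5%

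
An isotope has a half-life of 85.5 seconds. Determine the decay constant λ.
λ = ln(2)/t½ = 0.008107 second⁻¹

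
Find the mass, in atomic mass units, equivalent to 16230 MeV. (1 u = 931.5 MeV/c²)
m = E/c² = 17.42 u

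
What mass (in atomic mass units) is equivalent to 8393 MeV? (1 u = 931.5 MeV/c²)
m = E/c² = 9.01 u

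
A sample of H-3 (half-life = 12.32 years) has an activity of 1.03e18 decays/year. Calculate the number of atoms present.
N = A/λ = 1.831e19 atoms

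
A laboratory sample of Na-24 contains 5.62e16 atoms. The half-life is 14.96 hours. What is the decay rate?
A = λN = 2.604e15 decays/hour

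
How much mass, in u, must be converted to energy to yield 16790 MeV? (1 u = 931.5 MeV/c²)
m = E/c² = 18.02 u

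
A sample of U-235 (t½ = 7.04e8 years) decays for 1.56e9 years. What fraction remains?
N/N₀ = (1/2)^(t/t½) = 0.2153 = 21.5%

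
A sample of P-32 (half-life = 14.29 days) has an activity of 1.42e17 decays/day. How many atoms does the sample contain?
N = A/λ = 2.927e18 atoms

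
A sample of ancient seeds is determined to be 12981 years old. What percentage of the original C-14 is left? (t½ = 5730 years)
N/N₀ = (1/2)^(t/t½) = 0.208 = 20.8%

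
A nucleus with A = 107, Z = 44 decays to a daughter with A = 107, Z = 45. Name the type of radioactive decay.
ΔA = 0, ΔZ = +1 ⇒ beta-minus decay (β⁻)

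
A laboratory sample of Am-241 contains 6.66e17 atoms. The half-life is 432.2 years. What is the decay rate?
A = λN = 1.068e15 decays/year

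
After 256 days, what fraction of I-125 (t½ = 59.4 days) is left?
N/N₀ = (1/2)^(t/t½) = 0.05042 = 5.04%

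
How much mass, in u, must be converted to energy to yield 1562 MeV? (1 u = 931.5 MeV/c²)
m = E/c² = 1.677 u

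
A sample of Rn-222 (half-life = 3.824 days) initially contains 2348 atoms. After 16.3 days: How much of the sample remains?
N = N₀(1/2)^(t/t½) = 122.3 atoms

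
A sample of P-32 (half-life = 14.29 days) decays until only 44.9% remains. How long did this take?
t = t½ × log₂(N₀/N) = 16.51 days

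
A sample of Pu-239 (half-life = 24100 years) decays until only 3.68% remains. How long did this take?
t = t½ × log₂(N₀/N) = 1.148e5 years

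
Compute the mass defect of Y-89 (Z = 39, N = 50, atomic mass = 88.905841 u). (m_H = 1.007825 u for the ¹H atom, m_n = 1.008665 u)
Δm = Z·m_H + N·m_n − M = 0.8326 u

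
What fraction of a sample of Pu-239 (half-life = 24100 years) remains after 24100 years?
N/N₀ = (1/2)^(t/t½) = 0.5 = 50%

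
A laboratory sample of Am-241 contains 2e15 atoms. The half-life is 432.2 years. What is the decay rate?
A = λN = 3.208e12 decays/year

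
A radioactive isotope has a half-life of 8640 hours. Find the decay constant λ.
λ = ln(2)/t½ = 8.023e-5 hour⁻¹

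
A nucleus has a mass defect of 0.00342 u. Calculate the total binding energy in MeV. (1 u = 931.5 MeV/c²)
B.E. = Δm × 931.5 = 3.186 MeV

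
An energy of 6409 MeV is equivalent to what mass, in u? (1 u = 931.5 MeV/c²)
m = E/c² = 6.88 u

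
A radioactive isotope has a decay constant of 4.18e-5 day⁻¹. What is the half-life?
t½ = ln(2)/λ = 16580 days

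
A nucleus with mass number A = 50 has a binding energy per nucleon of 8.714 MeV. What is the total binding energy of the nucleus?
B.E. = 8.714 × 50 = 435.7 MeV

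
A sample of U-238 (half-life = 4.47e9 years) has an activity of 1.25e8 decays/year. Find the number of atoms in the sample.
N = A/λ = 8.061e17 atoms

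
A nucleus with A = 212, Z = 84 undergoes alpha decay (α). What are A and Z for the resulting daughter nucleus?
Daughter: A = 208, Z = 82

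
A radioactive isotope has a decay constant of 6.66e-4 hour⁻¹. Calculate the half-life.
t½ = ln(2)/λ = 1041 hours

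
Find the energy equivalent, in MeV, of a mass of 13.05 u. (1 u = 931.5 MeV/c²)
E = mc² = 12160 MeV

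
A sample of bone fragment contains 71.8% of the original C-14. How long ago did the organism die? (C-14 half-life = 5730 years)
Age = t½ × log₂(1/ratio) = 2739 years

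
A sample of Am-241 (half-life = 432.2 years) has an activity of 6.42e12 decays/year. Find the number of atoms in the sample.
N = A/λ = 4.003e15 atoms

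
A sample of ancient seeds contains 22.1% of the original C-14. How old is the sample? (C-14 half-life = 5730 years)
Age = t½ × log₂(1/ratio) = 12480 years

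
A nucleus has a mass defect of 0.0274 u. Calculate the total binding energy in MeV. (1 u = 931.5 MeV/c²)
B.E. = Δm × 931.5 = 25.52 MeV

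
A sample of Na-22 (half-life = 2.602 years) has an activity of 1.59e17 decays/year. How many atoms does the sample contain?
N = A/λ = 5.969e17 atoms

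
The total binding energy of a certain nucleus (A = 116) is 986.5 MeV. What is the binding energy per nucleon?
B.E./A = 986.5/116 = 8.504 MeV/nucleon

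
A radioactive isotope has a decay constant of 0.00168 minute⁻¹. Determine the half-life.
t½ = ln(2)/λ = 412.6 minutes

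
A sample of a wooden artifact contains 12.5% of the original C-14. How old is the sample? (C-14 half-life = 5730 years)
Age = t½ × log₂(1/ratio) = 17190 years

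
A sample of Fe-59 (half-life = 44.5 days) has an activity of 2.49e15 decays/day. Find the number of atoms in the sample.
N = A/λ = 1.599e17 atoms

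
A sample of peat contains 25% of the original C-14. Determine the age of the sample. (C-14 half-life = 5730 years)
Age = t½ × log₂(1/ratio) = 11460 years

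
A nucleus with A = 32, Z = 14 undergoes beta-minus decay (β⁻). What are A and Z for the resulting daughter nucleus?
Daughter: A = 32, Z = 15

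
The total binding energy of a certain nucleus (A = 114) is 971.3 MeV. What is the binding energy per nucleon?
B.E./A = 971.3/114 = 8.52 MeV/nucleon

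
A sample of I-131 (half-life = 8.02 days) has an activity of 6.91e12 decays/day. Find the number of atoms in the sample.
N = A/λ = 7.995e13 atoms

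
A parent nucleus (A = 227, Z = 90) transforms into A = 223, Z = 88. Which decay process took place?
ΔA = -4, ΔZ = -2 ⇒ alpha decay (α)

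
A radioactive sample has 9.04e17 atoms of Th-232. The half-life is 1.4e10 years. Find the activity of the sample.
A = λN = 4.476e7 decays/year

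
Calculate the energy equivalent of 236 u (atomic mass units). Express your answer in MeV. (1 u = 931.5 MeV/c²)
E = mc² = 2.198e5 MeV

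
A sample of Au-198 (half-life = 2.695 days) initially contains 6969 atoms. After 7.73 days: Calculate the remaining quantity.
N = N₀(1/2)^(t/t½) = 954.4 atoms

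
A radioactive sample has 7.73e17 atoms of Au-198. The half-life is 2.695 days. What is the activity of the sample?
A = λN = 1.988e17 decays/day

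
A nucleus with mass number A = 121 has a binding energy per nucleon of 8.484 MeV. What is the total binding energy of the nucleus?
B.E. = 8.484 × 121 = 1027 MeV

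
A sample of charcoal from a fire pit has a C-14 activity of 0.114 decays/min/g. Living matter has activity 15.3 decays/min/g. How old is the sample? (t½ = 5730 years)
Age = t½ × log₂(A₀/A) = 40500 years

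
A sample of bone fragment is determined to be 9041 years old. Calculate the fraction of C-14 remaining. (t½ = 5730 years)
N/N₀ = (1/2)^(t/t½) = 0.335 = 33.5%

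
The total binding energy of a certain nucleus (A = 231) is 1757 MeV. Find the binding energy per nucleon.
B.E./A = 1757/231 = 7.606 MeV/nucleon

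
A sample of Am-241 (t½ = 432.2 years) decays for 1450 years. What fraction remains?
N/N₀ = (1/2)^(t/t½) = 0.09774 = 9.77%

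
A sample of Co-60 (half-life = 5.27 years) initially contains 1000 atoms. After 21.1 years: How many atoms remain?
N = N₀(1/2)^(t/t½) = 62.34 atoms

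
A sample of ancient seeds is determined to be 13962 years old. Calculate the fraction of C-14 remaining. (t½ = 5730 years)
N/N₀ = (1/2)^(t/t½) = 0.1847 = 18.5%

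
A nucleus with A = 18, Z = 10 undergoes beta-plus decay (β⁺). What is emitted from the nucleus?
β⁺: positron (e⁺) + neutrino (νₑ)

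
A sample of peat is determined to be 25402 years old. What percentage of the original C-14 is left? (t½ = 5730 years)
N/N₀ = (1/2)^(t/t½) = 0.04629 = 4.63%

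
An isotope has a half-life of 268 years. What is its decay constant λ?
λ = ln(2)/t½ = 0.002586 year⁻¹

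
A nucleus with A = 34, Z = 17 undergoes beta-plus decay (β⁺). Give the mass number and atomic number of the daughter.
Daughter: A = 34, Z = 16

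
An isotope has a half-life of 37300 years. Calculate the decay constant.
λ = ln(2)/t½ = 1.858e-5 year⁻¹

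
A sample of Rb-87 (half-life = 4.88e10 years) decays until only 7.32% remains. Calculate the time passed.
t = t½ × log₂(N₀/N) = 1.841e11 years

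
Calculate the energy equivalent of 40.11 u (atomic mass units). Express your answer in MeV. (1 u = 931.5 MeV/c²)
E = mc² = 37360 MeV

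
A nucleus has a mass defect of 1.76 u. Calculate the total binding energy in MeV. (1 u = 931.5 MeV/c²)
B.E. = Δm × 931.5 = 1639 MeV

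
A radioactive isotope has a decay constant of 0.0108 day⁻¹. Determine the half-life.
t½ = ln(2)/λ = 64.18 days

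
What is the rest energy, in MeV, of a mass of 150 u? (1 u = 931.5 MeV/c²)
E = mc² = 1.397e5 MeV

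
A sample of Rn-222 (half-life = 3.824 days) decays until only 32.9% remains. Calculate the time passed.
t = t½ × log₂(N₀/N) = 6.133 days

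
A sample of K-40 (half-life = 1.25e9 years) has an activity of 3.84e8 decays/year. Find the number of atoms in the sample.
N = A/λ = 6.925e17 atoms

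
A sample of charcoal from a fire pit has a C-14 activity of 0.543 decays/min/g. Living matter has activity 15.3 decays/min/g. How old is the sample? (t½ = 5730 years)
Age = t½ × log₂(A₀/A) = 27600 years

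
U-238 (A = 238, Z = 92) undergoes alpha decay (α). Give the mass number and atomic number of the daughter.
Daughter: A = 234, Z = 90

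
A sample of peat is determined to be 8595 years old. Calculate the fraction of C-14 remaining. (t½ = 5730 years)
N/N₀ = (1/2)^(t/t½) = 0.3536 = 35.4%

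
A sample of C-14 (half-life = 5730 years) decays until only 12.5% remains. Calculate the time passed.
t = t½ × log₂(N₀/N) = 17190 years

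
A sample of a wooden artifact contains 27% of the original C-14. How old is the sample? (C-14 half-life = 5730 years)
Age = t½ × log₂(1/ratio) = 10820 years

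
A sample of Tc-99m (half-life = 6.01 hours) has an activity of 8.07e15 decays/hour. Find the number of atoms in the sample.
N = A/λ = 6.997e16 atoms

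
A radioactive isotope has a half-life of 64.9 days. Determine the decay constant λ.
λ = ln(2)/t½ = 0.01068 day⁻¹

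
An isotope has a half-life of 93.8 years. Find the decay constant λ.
λ = ln(2)/t½ = 0.00739 year⁻¹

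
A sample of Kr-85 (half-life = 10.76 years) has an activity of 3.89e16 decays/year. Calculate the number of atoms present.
N = A/λ = 6.039e17 atoms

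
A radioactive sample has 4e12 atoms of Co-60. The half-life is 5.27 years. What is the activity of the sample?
A = λN = 5.261e11 decays/year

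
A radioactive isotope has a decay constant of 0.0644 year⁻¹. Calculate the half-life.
t½ = ln(2)/λ = 10.76 years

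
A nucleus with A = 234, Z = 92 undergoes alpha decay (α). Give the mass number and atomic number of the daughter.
Daughter: A = 230, Z = 90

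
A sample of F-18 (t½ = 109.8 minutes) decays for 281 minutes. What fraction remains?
N/N₀ = (1/2)^(t/t½) = 0.1697 = 17%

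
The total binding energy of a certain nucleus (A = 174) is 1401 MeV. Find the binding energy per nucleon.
B.E./A = 1401/174 = 8.052 MeV/nucleon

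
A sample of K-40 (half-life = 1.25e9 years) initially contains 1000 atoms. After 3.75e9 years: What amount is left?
N = N₀(1/2)^(t/t½) = 125 atoms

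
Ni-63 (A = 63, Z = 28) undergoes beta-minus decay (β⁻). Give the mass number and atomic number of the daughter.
Daughter: A = 63, Z = 29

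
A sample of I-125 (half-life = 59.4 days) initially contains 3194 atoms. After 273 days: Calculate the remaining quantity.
N = N₀(1/2)^(t/t½) = 132.1 atoms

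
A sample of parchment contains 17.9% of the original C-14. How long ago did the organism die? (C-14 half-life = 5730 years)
Age = t½ × log₂(1/ratio) = 14220 years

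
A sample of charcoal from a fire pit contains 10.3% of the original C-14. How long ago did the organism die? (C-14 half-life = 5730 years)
Age = t½ × log₂(1/ratio) = 18790 years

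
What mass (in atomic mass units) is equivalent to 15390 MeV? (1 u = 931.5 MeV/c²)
m = E/c² = 16.52 u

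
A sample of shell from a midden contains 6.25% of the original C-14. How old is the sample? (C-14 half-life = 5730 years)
Age = t½ × log₂(1/ratio) = 22920 years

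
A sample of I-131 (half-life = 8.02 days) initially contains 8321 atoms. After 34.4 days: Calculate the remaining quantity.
N = N₀(1/2)^(t/t½) = 425.6 atoms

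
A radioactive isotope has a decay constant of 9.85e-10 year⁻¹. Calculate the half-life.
t½ = ln(2)/λ = 7.037e8 years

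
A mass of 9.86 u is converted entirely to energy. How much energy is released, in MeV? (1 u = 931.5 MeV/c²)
E = mc² = 9185 MeV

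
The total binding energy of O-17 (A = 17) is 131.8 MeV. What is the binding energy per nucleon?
B.E./A = 131.8/17 = 7.753 MeV/nucleon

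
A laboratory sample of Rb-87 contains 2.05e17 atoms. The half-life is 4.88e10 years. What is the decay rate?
A = λN = 2.912e6 decays/year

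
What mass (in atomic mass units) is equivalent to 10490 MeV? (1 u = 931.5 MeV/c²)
m = E/c² = 11.26 u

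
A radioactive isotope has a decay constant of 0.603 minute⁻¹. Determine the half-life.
t½ = ln(2)/λ = 1.149 minutes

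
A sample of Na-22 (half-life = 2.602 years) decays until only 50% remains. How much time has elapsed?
t = t½ × log₂(N₀/N) = 2.602 years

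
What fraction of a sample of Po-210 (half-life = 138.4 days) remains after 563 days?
N/N₀ = (1/2)^(t/t½) = 0.05963 = 5.96%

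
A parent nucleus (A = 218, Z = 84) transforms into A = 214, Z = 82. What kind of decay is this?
ΔA = -4, ΔZ = -2 ⇒ alpha decay (α)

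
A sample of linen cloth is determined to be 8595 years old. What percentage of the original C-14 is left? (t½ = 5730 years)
N/N₀ = (1/2)^(t/t½) = 0.3536 = 35.4%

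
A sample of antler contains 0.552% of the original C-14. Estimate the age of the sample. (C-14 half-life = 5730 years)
Age = t½ × log₂(1/ratio) = 42980 years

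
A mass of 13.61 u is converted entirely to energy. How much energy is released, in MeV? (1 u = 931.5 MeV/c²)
E = mc² = 12680 MeV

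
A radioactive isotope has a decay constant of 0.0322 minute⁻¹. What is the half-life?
t½ = ln(2)/λ = 21.53 minutes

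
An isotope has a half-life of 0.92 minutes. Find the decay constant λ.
λ = ln(2)/t½ = 0.7534 minute⁻¹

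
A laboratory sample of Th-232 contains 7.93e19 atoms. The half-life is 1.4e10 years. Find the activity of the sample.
A = λN = 3.926e9 decays/year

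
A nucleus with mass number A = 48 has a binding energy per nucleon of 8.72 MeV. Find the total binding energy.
B.E. = 8.72 × 48 = 418.6 MeV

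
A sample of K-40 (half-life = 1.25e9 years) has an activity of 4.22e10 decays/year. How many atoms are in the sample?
N = A/λ = 7.61e19 atoms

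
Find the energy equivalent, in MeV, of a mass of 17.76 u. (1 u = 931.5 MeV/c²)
E = mc² = 16540 MeV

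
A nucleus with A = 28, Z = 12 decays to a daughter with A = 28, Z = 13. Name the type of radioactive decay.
ΔA = 0, ΔZ = +1 ⇒ beta-minus decay (β⁻)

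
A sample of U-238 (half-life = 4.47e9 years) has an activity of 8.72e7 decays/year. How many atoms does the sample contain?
N = A/λ = 5.623e17 atoms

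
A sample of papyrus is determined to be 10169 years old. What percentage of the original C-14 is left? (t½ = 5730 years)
N/N₀ = (1/2)^(t/t½) = 0.2923 = 29.2%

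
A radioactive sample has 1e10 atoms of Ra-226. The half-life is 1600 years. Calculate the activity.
A = λN = 4.332e6 decays/year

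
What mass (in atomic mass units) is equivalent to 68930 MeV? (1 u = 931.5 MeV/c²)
m = E/c² = 74 u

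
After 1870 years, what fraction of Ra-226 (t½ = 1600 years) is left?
N/N₀ = (1/2)^(t/t½) = 0.4448 = 44.5%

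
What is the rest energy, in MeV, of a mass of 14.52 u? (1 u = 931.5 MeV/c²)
E = mc² = 13530 MeV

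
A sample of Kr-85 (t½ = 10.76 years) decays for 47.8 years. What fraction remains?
N/N₀ = (1/2)^(t/t½) = 0.04599 = 4.6%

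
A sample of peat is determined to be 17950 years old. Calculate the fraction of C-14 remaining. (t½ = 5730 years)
N/N₀ = (1/2)^(t/t½) = 0.114 = 11.4%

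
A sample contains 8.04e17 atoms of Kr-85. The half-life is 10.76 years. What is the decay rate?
A = λN = 5.179e16 decays/year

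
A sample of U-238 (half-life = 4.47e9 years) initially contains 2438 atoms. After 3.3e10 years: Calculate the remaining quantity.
N = N₀(1/2)^(t/t½) = 14.61 atoms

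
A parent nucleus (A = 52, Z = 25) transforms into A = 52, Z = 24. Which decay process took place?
ΔA = 0, ΔZ = -1 ⇒ beta-plus decay (β⁺) or electron capture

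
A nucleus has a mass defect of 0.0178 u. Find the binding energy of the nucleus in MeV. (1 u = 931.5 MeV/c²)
B.E. = Δm × 931.5 = 16.58 MeV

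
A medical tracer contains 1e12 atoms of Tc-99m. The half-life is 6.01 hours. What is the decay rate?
A = λN = 1.153e11 decays/hour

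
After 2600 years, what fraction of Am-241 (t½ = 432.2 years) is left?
N/N₀ = (1/2)^(t/t½) = 0.01546 = 1.55%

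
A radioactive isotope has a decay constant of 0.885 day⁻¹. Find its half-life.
t½ = ln(2)/λ = 0.7832 days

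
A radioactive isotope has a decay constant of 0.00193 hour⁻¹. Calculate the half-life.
t½ = ln(2)/λ = 359.1 hours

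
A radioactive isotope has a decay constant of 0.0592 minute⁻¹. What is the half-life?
t½ = ln(2)/λ = 11.71 minutes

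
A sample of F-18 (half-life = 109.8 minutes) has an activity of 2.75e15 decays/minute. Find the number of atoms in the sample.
N = A/λ = 4.356e17 atoms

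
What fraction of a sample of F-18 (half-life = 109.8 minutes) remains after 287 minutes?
N/N₀ = (1/2)^(t/t½) = 0.1634 = 16.3%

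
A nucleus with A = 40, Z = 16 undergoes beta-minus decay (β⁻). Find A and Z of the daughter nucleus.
Daughter: A = 40, Z = 17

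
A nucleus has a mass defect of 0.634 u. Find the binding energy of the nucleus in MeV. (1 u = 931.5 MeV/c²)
B.E. = Δm × 931.5 = 590.6 MeV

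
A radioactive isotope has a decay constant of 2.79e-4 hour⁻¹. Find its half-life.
t½ = ln(2)/λ = 2484 hours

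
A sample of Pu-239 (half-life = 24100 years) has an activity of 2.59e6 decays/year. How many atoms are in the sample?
N = A/λ = 9.005e10 atoms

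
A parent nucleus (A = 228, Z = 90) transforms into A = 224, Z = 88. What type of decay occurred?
ΔA = -4, ΔZ = -2 ⇒ alpha decay (α)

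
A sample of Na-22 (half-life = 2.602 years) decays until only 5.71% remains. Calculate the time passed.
t = t½ × log₂(N₀/N) = 10.75 years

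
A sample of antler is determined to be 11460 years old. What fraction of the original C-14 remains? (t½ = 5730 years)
N/N₀ = (1/2)^(t/t½) = 0.25 = 25%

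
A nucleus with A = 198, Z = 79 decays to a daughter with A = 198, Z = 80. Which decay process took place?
ΔA = 0, ΔZ = +1 ⇒ beta-minus decay (β⁻)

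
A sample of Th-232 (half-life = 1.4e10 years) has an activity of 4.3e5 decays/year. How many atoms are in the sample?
N = A/λ = 8.685e15 atoms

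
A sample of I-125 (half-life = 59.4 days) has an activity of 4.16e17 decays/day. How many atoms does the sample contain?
N = A/λ = 3.565e19 atoms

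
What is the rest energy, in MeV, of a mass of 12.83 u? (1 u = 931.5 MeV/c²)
E = mc² = 11950 MeV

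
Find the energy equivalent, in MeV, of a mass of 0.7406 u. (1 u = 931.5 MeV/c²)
E = mc² = 689.9 MeV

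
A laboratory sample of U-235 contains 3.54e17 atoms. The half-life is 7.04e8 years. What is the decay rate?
A = λN = 3.485e8 decays/year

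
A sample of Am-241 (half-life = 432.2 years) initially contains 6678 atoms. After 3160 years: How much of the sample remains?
N = N₀(1/2)^(t/t½) = 42.04 atoms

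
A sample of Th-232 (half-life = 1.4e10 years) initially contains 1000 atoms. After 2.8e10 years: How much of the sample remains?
N = N₀(1/2)^(t/t½) = 250 atoms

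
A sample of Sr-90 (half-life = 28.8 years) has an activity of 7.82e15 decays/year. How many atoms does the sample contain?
N = A/λ = 3.249e17 atoms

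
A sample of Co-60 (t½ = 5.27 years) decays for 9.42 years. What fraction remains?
N/N₀ = (1/2)^(t/t½) = 0.2897 = 29%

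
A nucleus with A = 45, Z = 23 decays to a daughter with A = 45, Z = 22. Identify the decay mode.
ΔA = 0, ΔZ = -1 ⇒ beta-plus decay (β⁺) or electron capture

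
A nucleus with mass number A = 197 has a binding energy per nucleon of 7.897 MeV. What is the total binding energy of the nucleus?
B.E. = 7.897 × 197 = 1556 MeV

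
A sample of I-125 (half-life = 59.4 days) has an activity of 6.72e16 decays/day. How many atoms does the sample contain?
N = A/λ = 5.759e18 atoms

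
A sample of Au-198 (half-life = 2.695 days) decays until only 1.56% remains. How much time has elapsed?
t = t½ × log₂(N₀/N) = 16.18 days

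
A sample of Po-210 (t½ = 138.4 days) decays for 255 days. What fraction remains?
N/N₀ = (1/2)^(t/t½) = 0.2788 = 27.9%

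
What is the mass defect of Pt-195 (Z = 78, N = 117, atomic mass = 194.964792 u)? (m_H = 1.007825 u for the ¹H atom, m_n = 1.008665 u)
Δm = Z·m_H + N·m_n − M = 1.659 u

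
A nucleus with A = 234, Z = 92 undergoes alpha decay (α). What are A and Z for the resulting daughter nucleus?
Daughter: A = 230, Z = 90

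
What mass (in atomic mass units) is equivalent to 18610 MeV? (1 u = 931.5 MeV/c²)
m = E/c² = 19.98 u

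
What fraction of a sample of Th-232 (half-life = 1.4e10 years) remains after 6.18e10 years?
N/N₀ = (1/2)^(t/t½) = 0.0469 = 4.69%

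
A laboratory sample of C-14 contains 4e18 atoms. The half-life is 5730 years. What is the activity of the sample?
A = λN = 4.839e14 decays/year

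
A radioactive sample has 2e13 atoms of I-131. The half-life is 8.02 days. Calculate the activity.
A = λN = 1.729e12 decays/day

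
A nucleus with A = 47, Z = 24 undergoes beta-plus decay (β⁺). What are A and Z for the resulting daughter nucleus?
Daughter: A = 47, Z = 23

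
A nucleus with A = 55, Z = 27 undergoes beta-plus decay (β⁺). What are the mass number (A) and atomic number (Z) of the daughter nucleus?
Daughter: A = 55, Z = 26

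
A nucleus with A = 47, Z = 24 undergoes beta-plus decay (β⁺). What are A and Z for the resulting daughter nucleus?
Daughter: A = 47, Z = 23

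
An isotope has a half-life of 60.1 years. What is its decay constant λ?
λ = ln(2)/t½ = 0.01153 year⁻¹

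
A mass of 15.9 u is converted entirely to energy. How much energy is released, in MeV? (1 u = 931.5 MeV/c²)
E = mc² = 14810 MeV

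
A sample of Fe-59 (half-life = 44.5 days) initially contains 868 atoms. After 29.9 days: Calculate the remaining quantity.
N = N₀(1/2)^(t/t½) = 544.8 atoms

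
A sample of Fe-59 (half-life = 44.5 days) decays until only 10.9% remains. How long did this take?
t = t½ × log₂(N₀/N) = 142.3 days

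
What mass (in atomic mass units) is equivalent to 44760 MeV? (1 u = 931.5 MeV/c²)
m = E/c² = 48.05 u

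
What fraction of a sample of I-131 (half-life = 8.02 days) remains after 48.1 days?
N/N₀ = (1/2)^(t/t½) = 0.01565 = 1.57%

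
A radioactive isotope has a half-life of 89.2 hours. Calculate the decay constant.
λ = ln(2)/t½ = 0.007771 hour⁻¹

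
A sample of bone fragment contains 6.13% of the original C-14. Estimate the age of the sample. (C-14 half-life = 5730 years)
Age = t½ × log₂(1/ratio) = 23080 years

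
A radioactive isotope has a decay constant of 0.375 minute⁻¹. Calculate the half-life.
t½ = ln(2)/λ = 1.848 minutes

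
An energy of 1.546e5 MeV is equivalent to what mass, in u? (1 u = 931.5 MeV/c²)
m = E/c² = 166 u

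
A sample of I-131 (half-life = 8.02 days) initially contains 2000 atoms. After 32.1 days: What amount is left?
N = N₀(1/2)^(t/t½) = 124.8 atoms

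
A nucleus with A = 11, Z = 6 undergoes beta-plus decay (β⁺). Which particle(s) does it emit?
β⁺: positron (e⁺) + neutrino (νₑ)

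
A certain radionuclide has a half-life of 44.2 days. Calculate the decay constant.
λ = ln(2)/t½ = 0.01568 day⁻¹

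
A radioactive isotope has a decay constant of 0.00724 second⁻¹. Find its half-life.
t½ = ln(2)/λ = 95.74 seconds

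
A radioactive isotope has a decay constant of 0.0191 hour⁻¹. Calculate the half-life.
t½ = ln(2)/λ = 36.29 hours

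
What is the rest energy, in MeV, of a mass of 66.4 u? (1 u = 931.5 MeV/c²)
E = mc² = 61850 MeV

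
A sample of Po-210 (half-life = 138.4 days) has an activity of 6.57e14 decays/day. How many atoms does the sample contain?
N = A/λ = 1.312e17 atoms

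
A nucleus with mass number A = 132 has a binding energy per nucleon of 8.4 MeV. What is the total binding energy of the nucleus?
B.E. = 8.4 × 132 = 1109 MeV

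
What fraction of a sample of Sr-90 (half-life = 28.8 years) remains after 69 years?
N/N₀ = (1/2)^(t/t½) = 0.19 = 19%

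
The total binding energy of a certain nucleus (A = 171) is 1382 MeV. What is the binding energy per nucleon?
B.E./A = 1382/171 = 8.082 MeV/nucleon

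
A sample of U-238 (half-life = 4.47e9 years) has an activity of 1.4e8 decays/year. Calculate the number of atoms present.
N = A/λ = 9.028e17 atoms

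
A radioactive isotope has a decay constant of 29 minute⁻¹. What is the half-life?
t½ = ln(2)/λ = 0.0239 minutes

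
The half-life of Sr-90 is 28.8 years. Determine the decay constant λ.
λ = ln(2)/t½ = 0.02407 year⁻¹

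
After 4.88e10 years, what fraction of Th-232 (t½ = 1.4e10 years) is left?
N/N₀ = (1/2)^(t/t½) = 0.08927 = 8.93%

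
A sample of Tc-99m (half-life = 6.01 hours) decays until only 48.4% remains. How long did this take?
t = t½ × log₂(N₀/N) = 6.292 hours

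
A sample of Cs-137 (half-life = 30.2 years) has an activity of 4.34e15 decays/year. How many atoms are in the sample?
N = A/λ = 1.891e17 atoms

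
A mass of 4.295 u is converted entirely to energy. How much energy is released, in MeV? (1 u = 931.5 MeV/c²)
E = mc² = 4001 MeV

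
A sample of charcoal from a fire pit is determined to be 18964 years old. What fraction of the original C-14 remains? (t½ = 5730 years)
N/N₀ = (1/2)^(t/t½) = 0.1009 = 10.1%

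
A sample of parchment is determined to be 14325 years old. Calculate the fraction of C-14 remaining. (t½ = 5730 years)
N/N₀ = (1/2)^(t/t½) = 0.1768 = 17.7%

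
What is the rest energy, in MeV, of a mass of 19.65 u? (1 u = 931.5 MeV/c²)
E = mc² = 18300 MeV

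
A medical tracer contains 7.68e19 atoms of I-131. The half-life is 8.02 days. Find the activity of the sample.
A = λN = 6.638e18 decays/day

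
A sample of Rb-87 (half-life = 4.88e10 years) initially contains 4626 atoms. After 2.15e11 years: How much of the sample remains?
N = N₀(1/2)^(t/t½) = 218.2 atoms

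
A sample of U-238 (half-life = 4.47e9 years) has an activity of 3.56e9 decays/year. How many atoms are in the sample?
N = A/λ = 2.296e19 atoms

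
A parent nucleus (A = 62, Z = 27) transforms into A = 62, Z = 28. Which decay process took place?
ΔA = 0, ΔZ = +1 ⇒ beta-minus decay (β⁻)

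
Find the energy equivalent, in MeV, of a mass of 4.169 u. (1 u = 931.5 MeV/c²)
E = mc² = 3883 MeV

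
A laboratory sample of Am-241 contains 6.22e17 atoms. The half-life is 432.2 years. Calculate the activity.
A = λN = 9.975e14 decays/year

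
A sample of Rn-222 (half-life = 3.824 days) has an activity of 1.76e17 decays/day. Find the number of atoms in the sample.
N = A/λ = 9.71e17 atoms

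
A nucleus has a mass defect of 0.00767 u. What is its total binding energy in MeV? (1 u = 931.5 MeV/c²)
B.E. = Δm × 931.5 = 7.145 MeV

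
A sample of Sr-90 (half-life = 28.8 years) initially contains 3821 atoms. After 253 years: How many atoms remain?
N = N₀(1/2)^(t/t½) = 8.664 atoms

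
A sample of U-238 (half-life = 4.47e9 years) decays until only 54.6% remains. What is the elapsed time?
t = t½ × log₂(N₀/N) = 3.902e9 years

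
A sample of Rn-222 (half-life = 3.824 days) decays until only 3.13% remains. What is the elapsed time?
t = t½ × log₂(N₀/N) = 19.11 days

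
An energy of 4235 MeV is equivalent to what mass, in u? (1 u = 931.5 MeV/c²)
m = E/c² = 4.546 u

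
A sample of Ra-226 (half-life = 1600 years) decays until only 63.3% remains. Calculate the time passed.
t = t½ × log₂(N₀/N) = 1056 years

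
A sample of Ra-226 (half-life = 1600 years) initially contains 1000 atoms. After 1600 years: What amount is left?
N = N₀(1/2)^(t/t½) = 500 atoms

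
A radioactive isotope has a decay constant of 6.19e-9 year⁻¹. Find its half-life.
t½ = ln(2)/λ = 1.12e8 years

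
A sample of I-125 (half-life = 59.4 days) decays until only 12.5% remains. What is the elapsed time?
t = t½ × log₂(N₀/N) = 178.2 days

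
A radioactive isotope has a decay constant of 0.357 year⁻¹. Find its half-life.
t½ = ln(2)/λ = 1.942 years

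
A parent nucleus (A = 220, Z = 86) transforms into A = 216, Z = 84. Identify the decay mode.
ΔA = -4, ΔZ = -2 ⇒ alpha decay (α)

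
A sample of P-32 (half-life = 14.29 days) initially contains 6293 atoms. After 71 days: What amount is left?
N = N₀(1/2)^(t/t½) = 201 atoms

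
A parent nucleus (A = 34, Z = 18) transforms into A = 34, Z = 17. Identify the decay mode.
ΔA = 0, ΔZ = -1 ⇒ beta-plus decay (β⁺) or electron capture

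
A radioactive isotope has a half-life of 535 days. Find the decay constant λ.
λ = ln(2)/t½ = 0.001296 day⁻¹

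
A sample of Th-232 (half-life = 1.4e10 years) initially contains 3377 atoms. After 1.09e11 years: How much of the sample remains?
N = N₀(1/2)^(t/t½) = 15.3 atoms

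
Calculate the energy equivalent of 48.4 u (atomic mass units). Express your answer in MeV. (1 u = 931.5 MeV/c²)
E = mc² = 45080 MeV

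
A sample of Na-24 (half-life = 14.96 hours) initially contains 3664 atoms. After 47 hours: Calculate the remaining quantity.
N = N₀(1/2)^(t/t½) = 415.2 atoms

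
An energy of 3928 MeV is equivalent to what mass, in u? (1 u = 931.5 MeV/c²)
m = E/c² = 4.217 u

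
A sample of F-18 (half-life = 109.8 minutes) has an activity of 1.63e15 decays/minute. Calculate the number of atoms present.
N = A/λ = 2.582e17 atoms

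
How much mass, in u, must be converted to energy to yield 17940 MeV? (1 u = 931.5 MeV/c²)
m = E/c² = 19.26 u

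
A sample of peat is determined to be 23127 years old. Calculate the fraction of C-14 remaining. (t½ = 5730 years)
N/N₀ = (1/2)^(t/t½) = 0.06095 = 6.1%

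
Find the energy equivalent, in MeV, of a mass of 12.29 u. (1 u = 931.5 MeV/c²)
E = mc² = 11450 MeV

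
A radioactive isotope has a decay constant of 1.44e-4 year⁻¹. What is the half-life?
t½ = ln(2)/λ = 4814 years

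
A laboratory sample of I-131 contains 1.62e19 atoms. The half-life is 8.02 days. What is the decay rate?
A = λN = 1.4e18 decays/day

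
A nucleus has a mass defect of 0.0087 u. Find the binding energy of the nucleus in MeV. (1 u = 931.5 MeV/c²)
B.E. = Δm × 931.5 = 8.104 MeV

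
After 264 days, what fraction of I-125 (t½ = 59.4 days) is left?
N/N₀ = (1/2)^(t/t½) = 0.04593 = 4.59%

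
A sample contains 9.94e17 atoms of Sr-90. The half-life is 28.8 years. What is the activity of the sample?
A = λN = 2.392e16 decays/year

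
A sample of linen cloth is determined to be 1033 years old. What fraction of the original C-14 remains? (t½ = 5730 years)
N/N₀ = (1/2)^(t/t½) = 0.8825 = 88.3%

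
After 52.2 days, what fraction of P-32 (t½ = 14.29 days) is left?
N/N₀ = (1/2)^(t/t½) = 0.0795 = 7.95%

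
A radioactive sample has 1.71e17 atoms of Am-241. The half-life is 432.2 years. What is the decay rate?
A = λN = 2.742e14 decays/year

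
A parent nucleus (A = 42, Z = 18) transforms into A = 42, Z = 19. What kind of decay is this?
ΔA = 0, ΔZ = +1 ⇒ beta-minus decay (β⁻)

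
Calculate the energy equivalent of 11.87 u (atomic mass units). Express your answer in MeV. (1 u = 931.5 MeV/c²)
E = mc² = 11060 MeV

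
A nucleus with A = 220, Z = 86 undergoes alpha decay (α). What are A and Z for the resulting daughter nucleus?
Daughter: A = 216, Z = 84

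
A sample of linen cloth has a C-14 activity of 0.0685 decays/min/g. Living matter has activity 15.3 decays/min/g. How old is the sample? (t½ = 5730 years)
Age = t½ × log₂(A₀/A) = 44710 years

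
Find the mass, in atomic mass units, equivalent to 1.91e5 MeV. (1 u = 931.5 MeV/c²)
m = E/c² = 205 u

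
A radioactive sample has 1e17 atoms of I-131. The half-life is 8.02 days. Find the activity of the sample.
A = λN = 8.643e15 decays/day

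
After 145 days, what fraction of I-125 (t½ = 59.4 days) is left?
N/N₀ = (1/2)^(t/t½) = 0.1841 = 18.4%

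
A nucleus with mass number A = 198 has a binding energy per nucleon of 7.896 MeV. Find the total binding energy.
B.E. = 7.896 × 198 = 1563 MeV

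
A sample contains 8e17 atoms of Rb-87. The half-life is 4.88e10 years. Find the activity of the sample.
A = λN = 1.136e7 decays/year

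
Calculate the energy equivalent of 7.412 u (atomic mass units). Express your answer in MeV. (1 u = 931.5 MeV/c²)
E = mc² = 6904 MeV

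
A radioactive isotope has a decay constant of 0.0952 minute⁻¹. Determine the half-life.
t½ = ln(2)/λ = 7.281 minutes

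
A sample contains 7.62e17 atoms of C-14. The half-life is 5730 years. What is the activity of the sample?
A = λN = 9.218e13 decays/year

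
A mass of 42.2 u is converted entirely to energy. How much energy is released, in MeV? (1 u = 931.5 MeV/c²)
E = mc² = 39310 MeV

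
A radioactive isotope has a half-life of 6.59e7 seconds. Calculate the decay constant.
λ = ln(2)/t½ = 1.052e-8 second⁻¹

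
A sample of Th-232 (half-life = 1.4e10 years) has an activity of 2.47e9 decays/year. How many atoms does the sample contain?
N = A/λ = 4.989e19 atoms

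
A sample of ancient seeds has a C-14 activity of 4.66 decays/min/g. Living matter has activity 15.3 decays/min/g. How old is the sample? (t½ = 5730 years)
Age = t½ × log₂(A₀/A) = 9828 years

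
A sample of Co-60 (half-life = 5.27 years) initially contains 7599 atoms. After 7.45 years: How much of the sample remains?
N = N₀(1/2)^(t/t½) = 2852 atoms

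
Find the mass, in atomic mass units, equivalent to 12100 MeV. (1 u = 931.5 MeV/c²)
m = E/c² = 12.99 u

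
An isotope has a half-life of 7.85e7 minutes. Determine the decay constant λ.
λ = ln(2)/t½ = 8.83e-9 minute⁻¹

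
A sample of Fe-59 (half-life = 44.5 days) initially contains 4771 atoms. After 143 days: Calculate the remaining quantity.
N = N₀(1/2)^(t/t½) = 514.3 atoms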